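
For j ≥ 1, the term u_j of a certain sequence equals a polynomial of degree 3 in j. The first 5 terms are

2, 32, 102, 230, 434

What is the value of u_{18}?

18192

1st diffs: 30, 70, 128, 204.
2nd diffs: 40, 58, 76.
3rd diffs: 18, 18 (constant).
Newton forward-difference form: u_j = 2 + 30·C(j-1,1) + 40·C(j-1,2) + 18·C(j-1,3).
At j = 18: j-1 = 17, so u_{18} = 2 + 510 + 5440 + 12240 = 18192.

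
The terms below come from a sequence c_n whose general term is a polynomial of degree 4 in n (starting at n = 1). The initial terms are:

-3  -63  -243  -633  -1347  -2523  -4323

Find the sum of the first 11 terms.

-63921

1st diffs: -60, -180, -390, -714, -1176, -1800.
2nd diffs: -120, -210, -324, -462, -624.
3rd diffs: -90, -114, -138, -162.
4th diffs: -24, -24, -24 (constant).
Newton forward-difference form: c_n = -3 + (-60)·C(n-1,1) + (-120)·C(n-1,2) + (-90)·C(n-1,3) + (-24)·C(n-1,4).
Continuing: -6933, -10563, -15447, -21843.
Summing n = 1..11 (11 terms) gives -63921.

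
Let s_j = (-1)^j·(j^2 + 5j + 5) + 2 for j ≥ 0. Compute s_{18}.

421

(-1)^18 = 1; j^2 + 5j + 5 at j=18 is 419; so s_{18} = 421.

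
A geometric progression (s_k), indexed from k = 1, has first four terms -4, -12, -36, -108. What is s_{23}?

Common ratio r = 3.
s_k = (-4)·3^(k-1).
s_{23} = (-4)·3^22 = -125524238436.

-125524238436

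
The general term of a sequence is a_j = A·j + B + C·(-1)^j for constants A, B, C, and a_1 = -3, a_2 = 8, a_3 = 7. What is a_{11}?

47

The three given values yield: A + B - C = -3; 2A + B + C = 8; 3A + B - C = 7.
Subtracting the first from the second: A + 2C = 11.
Subtracting the second from the third: A - 2C = -1.
Solving: C = 3, A = 5, then B = -5.
Therefore a_{11} = 55 + (-5) + 3·(-1) = 47.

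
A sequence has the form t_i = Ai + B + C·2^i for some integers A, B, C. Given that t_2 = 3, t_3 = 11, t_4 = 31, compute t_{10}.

Plug in i = 2, 3, 4: 2A + B + 4C = 3; 3A + B + 8C = 11; 4A + B + 16C = 31.
Subtracting the first from the second: A + 4C = 8.
Subtracting the second from the third: A + 8C = 20.
Solving: C = 3, A = -4, then B = -1.
So t_i = -4·i + (-1) + 3·2^i; at i=10 this is 3031.

3031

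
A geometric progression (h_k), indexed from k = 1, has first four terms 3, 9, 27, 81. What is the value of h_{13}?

1594323

Common ratio r = 3.
h_k = 3·3^(k-1).
h_{13} = 3·3^12 = 1594323.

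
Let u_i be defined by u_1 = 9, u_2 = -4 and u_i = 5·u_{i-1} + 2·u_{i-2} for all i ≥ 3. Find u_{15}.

Applying the relation repeatedly:
u_3 = -2;  u_4 = -18;  u_5 = -94;  …;  u_{12} = -12163178;  u_{13} = -65344014;  u_{14} = -351046426;  u_{15} = -1885920158.

-1885920158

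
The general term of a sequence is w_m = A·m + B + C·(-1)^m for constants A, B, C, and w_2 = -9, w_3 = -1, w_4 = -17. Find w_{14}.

-57

The three given values yield: 2A + B + C = -9; 3A + B - C = -1; 4A + B + C = -17.
Subtracting the first from the second: A - 2C = 8.
Subtracting the second from the third: A + 2C = -16.
Solving: C = -6, A = -4, then B = 5.
So w_m = -4·m + 5 + (-6)·(-1)^m; at m=14 this is -57.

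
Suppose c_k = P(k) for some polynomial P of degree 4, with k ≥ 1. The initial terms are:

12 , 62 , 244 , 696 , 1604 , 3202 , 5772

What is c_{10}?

22854

1st diffs: 50, 182, 452, 908, 1598, 2570.
2nd diffs: 132, 270, 456, 690, 972.
3rd diffs: 138, 186, 234, 282.
4th diffs: 48, 48, 48 (constant).
Newton forward-difference form: c_k = 12 + 50·C(k-1,1) + 132·C(k-1,2) + 138·C(k-1,3) + 48·C(k-1,4).
At k = 10: k-1 = 9, so c_{10} = 12 + 450 + 4752 + 11592 + 6048 = 22854.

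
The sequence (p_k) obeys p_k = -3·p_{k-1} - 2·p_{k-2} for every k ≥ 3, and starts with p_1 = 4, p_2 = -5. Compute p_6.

p_3 = 7  p_4 = -11  p_5 = 19  p_6 = -35.
(Characteristic roots are -1 and -2.)

-35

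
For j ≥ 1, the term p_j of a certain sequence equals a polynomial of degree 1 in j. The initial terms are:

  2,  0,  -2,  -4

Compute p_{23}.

1st diffs: -2, -2, -2 (constant).
So p_j = -2j + 4.
Evaluating at j = 23 gives p_{23} = -42.

-42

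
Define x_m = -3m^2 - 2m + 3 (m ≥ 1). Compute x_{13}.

-530

x_{13} = -3·13^2 - 2·13 + 3 = -530.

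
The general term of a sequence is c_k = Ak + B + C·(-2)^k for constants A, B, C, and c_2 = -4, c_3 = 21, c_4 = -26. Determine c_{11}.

Plug in k = 2, 3, 4: 2A + B + 4C = -4; 3A + B - 8C = 21; 4A + B + 16C = -26.
Subtracting the first from the second: A - 12C = 25.
Subtracting the second from the third: A + 24C = -47.
Solving: C = -2, A = 1, then B = 2.
So c_k = 1·k + 2 + (-2)·(-2)^k; at k=11 this is 4109.

4109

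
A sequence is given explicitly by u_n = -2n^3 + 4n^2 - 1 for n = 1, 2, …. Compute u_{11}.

-2179

u_{11} = -2·11^3 + 4·11^2 - 1 = -2179.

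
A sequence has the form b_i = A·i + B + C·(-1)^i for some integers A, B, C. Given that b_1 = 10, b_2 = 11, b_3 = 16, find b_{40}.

125

Write the equations: A + B - C = 10; 2A + B + C = 11; 3A + B - C = 16.
Subtracting the first from the second: A + 2C = 1.
Subtracting the second from the third: A - 2C = 5.
Solving: C = -1, A = 3, then B = 6.
Therefore b_{40} = 120 + 6 + (-1)·1 = 125.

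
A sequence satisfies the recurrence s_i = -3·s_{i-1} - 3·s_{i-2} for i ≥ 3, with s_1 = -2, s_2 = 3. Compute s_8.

Compute successive terms:
s_3 = -3; s_4 = 0; s_5 = 9; s_6 = -27; s_7 = 54; s_8 = -81.

-81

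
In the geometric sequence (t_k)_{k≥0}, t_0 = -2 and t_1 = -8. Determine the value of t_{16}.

Common ratio r = 4.
t_k = (-2)·4^(k-0).
t_{16} = (-2)·4^16 = -8589934592.

-8589934592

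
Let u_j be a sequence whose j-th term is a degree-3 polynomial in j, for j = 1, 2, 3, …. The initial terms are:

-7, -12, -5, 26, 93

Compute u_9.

961

1st diffs: -5, 7, 31, 67.
2nd diffs: 12, 24, 36.
3rd diffs: 12, 12 (constant).
Newton forward-difference form: u_j = -7 + (-5)·C(j-1,1) + 12·C(j-1,2) + 12·C(j-1,3).
At j = 9: j-1 = 8, so u_9 = -7 - 40 + 336 + 672 = 961.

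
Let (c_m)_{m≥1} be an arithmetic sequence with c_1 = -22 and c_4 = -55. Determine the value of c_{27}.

-308

Common difference d = (-55 - (-22)) / (4 - 1) = -11.
c_m = -22 + (m - 1)·(-11).
c_{27} = -22 + 26·(-11) = -308.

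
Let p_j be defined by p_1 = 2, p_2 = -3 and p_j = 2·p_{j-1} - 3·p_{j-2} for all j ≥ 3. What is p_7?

Step forward from the initial values:
p_3 = -12, p_4 = -15, p_5 = 6, p_6 = 57, p_7 = 96.

96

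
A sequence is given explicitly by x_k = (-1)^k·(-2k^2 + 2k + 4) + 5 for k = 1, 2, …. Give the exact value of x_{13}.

313

(-1)^13 = -1; -2k^2 + 2k + 4 at k=13 is -308; so x_{13} = 313.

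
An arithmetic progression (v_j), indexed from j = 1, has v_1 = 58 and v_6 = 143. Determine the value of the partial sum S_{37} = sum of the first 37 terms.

Common difference d = (143 - 58) / (6 - 1) = 17.
v_j = 58 + (j - 1)·17.
v_{37} = 670; S = 37·(58 + 670)/2 = 13468.

13468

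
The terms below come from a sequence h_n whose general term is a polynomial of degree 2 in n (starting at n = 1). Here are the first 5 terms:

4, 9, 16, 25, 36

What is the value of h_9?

100

1st diffs: 5, 7, 9, 11.
2nd diffs: 2, 2, 2 (constant).
Newton forward-difference form: h_n = 4 + 5·C(n-1,1) + 2·C(n-1,2).
At n = 9: n-1 = 8, so h_9 = 4 + 40 + 56 = 100.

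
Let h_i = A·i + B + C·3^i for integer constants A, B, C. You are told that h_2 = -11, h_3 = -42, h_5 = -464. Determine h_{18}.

-774840891

Write the equations: 2A + B + 9C = -11; 3A + B + 27C = -42; 5A + B + 243C = -464.
Subtracting the first from the second: A + 18C = -31.
Subtracting the second from the third: 2A + 216C = -422.
Solving: C = -2, A = 5, then B = -3.
So h_i = 5·i + (-3) + (-2)·3^i; at i=18 this is -774840891.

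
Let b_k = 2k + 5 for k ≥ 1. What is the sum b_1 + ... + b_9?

135

Over k = 1..9: Σk = 45.
Total = (2)·45 + (5)·9 = 135.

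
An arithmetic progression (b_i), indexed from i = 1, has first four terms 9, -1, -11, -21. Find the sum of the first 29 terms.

Common difference d = -10.
b_i = 9 + (i - 1)·(-10).
b_{29} = -271; S = 29·(9 + (-271))/2 = -3799.

-3799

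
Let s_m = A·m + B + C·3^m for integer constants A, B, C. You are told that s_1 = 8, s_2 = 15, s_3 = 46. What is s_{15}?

28697746

The three given values yield: A + B + 3C = 8; 2A + B + 9C = 15; 3A + B + 27C = 46.
Subtracting the first from the second: A + 6C = 7.
Subtracting the second from the third: A + 18C = 31.
Solving: C = 2, A = -5, then B = 7.
Hence s_{15} = -5·15 + 7 + 2·14348907 = 28697746.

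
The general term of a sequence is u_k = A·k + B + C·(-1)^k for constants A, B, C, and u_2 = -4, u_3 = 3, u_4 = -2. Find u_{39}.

39

The three given values yield: 2A + B + C = -4; 3A + B - C = 3; 4A + B + C = -2.
Subtracting the first from the second: A - 2C = 7.
Subtracting the second from the third: A + 2C = -5.
Solving: C = -3, A = 1, then B = -3.
So u_k = 1·k + (-3) + (-3)·(-1)^k; at k=39 this is 39.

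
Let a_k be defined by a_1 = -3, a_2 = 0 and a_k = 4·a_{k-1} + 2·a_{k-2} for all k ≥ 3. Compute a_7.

-2136

Compute successive terms:
a_3 = -6; a_4 = -24; a_5 = -108; a_6 = -480; a_7 = -2136.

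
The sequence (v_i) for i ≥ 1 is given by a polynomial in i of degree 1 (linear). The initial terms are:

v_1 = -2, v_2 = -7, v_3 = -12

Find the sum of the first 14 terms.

-483

1st diffs: -5, -5 (constant).
So v_i = -5i + 3.
Continuing: …, -17, -22, -27, -32, …, v_{14} = -67.
Summing i = 1..14 (14 terms) gives -483.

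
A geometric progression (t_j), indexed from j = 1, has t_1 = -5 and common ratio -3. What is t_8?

10935

t_j = (-5)·(-3)^(j-1).
t_8 = (-5)·(-3)^7 = 10935.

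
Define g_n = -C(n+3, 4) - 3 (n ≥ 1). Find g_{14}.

-2383

C(17, 4) = 2380, so g_{14} = -2383.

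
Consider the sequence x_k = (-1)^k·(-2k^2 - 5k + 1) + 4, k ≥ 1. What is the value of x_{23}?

(-1)^23 = -1; -2k^2 - 5k + 1 at k=23 is -1172; so x_{23} = 1176.

1176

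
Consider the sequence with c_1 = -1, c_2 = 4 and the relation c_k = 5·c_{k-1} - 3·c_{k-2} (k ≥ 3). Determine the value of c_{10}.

c_3 = 23, c_4 = 103, c_5 = 446, c_6 = 1921, c_7 = 8267, c_8 = 35572, c_9 = 153059, c_{10} = 658579.

658579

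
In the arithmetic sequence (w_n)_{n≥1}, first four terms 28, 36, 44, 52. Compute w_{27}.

Common difference d = 8.
w_n = 28 + (n - 1)·8.
w_{27} = 28 + 26·8 = 236.

236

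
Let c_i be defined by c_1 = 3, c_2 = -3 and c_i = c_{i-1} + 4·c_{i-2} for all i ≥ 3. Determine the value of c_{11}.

c_3 = 9, c_4 = -3, c_5 = 33, c_6 = 21, c_7 = 153, c_8 = 237, c_9 = 849, c_{10} = 1797, c_{11} = 5193.

5193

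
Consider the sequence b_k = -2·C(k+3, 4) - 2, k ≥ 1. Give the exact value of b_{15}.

-6122

C(18, 4) = 3060, so b_{15} = -6122.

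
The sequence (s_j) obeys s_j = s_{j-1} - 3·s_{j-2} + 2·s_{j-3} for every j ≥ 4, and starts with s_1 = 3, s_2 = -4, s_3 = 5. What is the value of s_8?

164

Compute successive terms:
s_4 = 23;  s_5 = 0;  s_6 = -59;  s_7 = -13;  s_8 = 164.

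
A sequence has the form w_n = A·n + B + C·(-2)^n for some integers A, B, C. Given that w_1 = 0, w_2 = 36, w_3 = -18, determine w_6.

360

Write the equations: A + B - 2C = 0; 2A + B + 4C = 36; 3A + B - 8C = -18.
Subtracting the first from the second: A + 6C = 36.
Subtracting the second from the third: A - 12C = -54.
Solving: C = 5, A = 6, then B = 4.
Hence w_6 = 6·6 + 4 + 5·64 = 360.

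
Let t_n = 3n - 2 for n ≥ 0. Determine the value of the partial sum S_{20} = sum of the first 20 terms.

530

Over n = 0..19: Σn = 190.
Total = (3)·190 + (-2)·20 = 530.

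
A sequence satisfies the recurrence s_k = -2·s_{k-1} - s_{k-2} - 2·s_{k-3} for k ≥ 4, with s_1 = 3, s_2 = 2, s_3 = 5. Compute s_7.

101

Iterate the recurrence:
s_4 = -18  s_5 = 27  s_6 = -46  s_7 = 101.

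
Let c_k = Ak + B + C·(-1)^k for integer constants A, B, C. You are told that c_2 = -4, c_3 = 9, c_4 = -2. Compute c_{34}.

28

The three given values yield: 2A + B + C = -4; 3A + B - C = 9; 4A + B + C = -2.
Subtracting the first from the second: A - 2C = 13.
Subtracting the second from the third: A + 2C = -11.
Solving: C = -6, A = 1, then B = 0.
Hence c_{34} = 1·34 + 0 + (-6)·1 = 28.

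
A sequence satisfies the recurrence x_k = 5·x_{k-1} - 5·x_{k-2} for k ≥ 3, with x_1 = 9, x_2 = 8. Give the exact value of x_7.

Iterate the recurrence:
x_3 = -5; x_4 = -65; x_5 = -300; x_6 = -1175; x_7 = -4375.

-4375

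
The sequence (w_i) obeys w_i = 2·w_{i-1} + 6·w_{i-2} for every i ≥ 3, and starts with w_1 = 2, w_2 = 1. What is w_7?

1928

Iterate the recurrence:
w_3 = 14; w_4 = 34; w_5 = 152; w_6 = 508; w_7 = 1928.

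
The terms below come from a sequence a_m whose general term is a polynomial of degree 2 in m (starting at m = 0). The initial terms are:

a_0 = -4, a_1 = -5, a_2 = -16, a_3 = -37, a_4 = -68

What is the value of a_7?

1st diffs: -1, -11, -21, -31.
2nd diffs: -10, -10, -10 (constant).
Newton forward-difference form: a_m = -4 + (-1)·C(m,1) + (-10)·C(m,2).
At m = 7: m = 7, so a_7 = -4 - 7 - 210 = -221.

-221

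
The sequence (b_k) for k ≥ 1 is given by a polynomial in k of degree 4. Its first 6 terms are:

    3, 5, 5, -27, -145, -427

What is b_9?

-3397

1st diffs: 2, 0, -32, -118, -282.
2nd diffs: -2, -32, -86, -164.
3rd diffs: -30, -54, -78.
4th diffs: -24, -24 (constant).
Newton forward-difference form: b_k = 3 + 2·C(k-1,1) + (-2)·C(k-1,2) + (-30)·C(k-1,3) + (-24)·C(k-1,4).
At k = 9: k-1 = 8, so b_9 = 3 + 16 - 56 - 1680 - 1680 = -3397.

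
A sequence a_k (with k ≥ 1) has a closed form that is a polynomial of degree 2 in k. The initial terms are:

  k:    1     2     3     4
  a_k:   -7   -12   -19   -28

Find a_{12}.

-172

1st diffs: -5, -7, -9.
2nd diffs: -2, -2 (constant).
So a_k = -k^2 - 2k - 4.
Evaluating at k = 12 gives a_{12} = -172.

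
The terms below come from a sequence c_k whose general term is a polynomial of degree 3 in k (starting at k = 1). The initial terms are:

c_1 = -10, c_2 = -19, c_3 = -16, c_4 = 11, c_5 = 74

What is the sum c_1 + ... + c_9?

2106

1st diffs: -9, 3, 27, 63.
2nd diffs: 12, 24, 36.
3rd diffs: 12, 12 (constant).
Newton forward-difference form: c_k = -10 + (-9)·C(k-1,1) + 12·C(k-1,2) + 12·C(k-1,3).
Continuing: 185, 356, 599, 926.
Summing k = 1..9 (9 terms) gives 2106.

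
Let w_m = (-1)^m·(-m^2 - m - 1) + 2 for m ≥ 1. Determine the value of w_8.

(-1)^8 = 1; -m^2 - m - 1 at m=8 is -73; so w_8 = -71.

-71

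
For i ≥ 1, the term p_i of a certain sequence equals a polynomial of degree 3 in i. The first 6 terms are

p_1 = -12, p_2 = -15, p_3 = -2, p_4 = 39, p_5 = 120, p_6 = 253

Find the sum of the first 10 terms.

1st diffs: -3, 13, 41, 81, 133.
2nd diffs: 16, 28, 40, 52.
3rd diffs: 12, 12, 12 (constant).
Newton forward-difference form: p_i = -12 + (-3)·C(i-1,1) + 16·C(i-1,2) + 12·C(i-1,3).
Continuing: 450, 723, 1084, 1545.
Summing i = 1..10 (10 terms) gives 4185.

4185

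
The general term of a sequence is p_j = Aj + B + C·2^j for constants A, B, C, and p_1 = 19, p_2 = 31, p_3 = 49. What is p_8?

At j = 1, 2, 3: A + B + 2C = 19; 2A + B + 4C = 31; 3A + B + 8C = 49.
Subtracting the first from the second: A + 2C = 12.
Subtracting the second from the third: A + 4C = 18.
Solving: C = 3, A = 6, then B = 7.
So p_j = 6·j + 7 + 3·2^j; at j=8 this is 823.

823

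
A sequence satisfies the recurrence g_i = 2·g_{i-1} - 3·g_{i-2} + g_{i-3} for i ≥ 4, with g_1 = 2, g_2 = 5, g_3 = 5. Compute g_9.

Applying the relation repeatedly:
g_4 = -3; g_5 = -16; g_6 = -18; g_7 = 9; g_8 = 56; g_9 = 67.

67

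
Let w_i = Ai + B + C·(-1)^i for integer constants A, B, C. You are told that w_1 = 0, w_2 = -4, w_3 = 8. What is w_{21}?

Write the equations: A + B - C = 0; 2A + B + C = -4; 3A + B - C = 8.
Subtracting the first from the second: A + 2C = -4.
Subtracting the second from the third: A - 2C = 12.
Solving: C = -4, A = 4, then B = -8.
So w_i = 4·i + (-8) + (-4)·(-1)^i; at i=21 this is 80.

80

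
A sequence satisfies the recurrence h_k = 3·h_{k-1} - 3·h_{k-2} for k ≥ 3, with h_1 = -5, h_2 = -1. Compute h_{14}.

-729

Iterate the recurrence:
h_3 = 12;  h_4 = 39;  h_5 = 81;  …;  h_{11} = -2187;  h_{12} = -3402;  h_{13} = -3645;  h_{14} = -729.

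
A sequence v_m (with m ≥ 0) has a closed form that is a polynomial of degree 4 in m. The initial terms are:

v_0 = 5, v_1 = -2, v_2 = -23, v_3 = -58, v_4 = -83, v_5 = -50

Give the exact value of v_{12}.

1st diffs: -7, -21, -35, -25, 33.
2nd diffs: -14, -14, 10, 58.
3rd diffs: 0, 24, 48.
4th diffs: 24, 24 (constant).
Newton forward-difference form: v_m = 5 + (-7)·C(m,1) + (-14)·C(m,2) + 24·C(m,4).
At m = 12: m = 12, so v_{12} = 5 - 84 - 924 + 11880 = 10877.

10877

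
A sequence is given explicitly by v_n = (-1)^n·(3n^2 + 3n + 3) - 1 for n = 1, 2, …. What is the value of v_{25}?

(-1)^25 = -1; 3n^2 + 3n + 3 at n=25 is 1953; so v_{25} = -1954.

-1954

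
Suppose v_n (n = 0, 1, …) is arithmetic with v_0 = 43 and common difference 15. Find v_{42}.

v_n = 43 + (n - 0)·15.
v_{42} = 43 + 42·15 = 673.

673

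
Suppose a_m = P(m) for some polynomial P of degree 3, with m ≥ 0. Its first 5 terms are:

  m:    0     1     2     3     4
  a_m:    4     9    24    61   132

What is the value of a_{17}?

1st diffs: 5, 15, 37, 71.
2nd diffs: 10, 22, 34.
3rd diffs: 12, 12 (constant).
So a_m = 2m^3 - m^2 + 4m + 4.
Evaluating at m = 17 gives a_{17} = 9609.

9609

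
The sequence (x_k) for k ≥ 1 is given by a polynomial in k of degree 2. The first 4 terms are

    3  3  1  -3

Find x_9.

1st diffs: 0, -2, -4.
2nd diffs: -2, -2 (constant).
Newton forward-difference form: x_k = 3 + (-2)·C(k-1,2).
At k = 9: k-1 = 8, so x_9 = 3 - 56 = -53.

-53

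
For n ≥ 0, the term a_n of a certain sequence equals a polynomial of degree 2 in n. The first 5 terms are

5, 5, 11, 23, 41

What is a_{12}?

1st diffs: 0, 6, 12, 18.
2nd diffs: 6, 6, 6 (constant).
Newton forward-difference form: a_n = 5 + 6·C(n,2).
At n = 12: n = 12, so a_{12} = 5 + 396 = 401.

401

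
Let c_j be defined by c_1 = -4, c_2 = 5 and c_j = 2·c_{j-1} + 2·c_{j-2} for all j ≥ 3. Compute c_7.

Iterate the recurrence:
c_3 = 2, c_4 = 14, c_5 = 32, c_6 = 92, c_7 = 248.

248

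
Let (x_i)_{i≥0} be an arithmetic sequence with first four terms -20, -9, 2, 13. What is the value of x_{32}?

332

Common difference d = 11.
x_i = -20 + (i - 0)·11.
x_{32} = -20 + 32·11 = 332.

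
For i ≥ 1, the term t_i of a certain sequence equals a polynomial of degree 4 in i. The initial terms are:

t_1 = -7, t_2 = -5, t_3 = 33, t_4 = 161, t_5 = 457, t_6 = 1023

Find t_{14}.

35431

1st diffs: 2, 38, 128, 296, 566.
2nd diffs: 36, 90, 168, 270.
3rd diffs: 54, 78, 102.
4th diffs: 24, 24 (constant).
Newton forward-difference form: t_i = -7 + 2·C(i-1,1) + 36·C(i-1,2) + 54·C(i-1,3) + 24·C(i-1,4).
At i = 14: i-1 = 13, so t_{14} = -7 + 26 + 2808 + 15444 + 17160 = 35431.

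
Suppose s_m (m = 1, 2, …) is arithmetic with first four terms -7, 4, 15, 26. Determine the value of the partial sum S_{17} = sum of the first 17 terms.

Common difference d = 11.
s_m = -7 + (m - 1)·11.
s_{17} = 169; S = 17·(-7 + 169)/2 = 1377.

1377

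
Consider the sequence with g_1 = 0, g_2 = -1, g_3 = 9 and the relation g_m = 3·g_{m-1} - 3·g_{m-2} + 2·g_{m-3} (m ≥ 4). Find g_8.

419

Compute successive terms:
g_4 = 30  g_5 = 61  g_6 = 111  g_7 = 210  g_8 = 419.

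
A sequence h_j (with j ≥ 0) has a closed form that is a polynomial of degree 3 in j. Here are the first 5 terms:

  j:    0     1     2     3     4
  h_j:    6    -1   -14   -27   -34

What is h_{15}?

1st diffs: -7, -13, -13, -7.
2nd diffs: -6, 0, 6.
3rd diffs: 6, 6 (constant).
So h_j = j^3 - 6j^2 - 2j + 6.
Evaluating at j = 15 gives h_{15} = 2001.

2001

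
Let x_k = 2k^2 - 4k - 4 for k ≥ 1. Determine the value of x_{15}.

x_{15} = 2·15^2 - 4·15 - 4 = 386.

386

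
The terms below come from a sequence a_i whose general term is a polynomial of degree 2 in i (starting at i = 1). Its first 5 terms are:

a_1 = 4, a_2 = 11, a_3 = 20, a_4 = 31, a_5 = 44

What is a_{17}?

356

1st diffs: 7, 9, 11, 13.
2nd diffs: 2, 2, 2 (constant).
So a_i = i^2 + 4i - 1.
Evaluating at i = 17 gives a_{17} = 356.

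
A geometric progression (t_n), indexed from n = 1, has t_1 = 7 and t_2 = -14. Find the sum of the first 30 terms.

-2505397587

Common ratio r = -2.
t_n = 7·(-2)^(n-1).
S = 7·((-2)^30 - 1)/(-2 - 1) = 7·(1073741824 - 1)/(-3) = -2505397587.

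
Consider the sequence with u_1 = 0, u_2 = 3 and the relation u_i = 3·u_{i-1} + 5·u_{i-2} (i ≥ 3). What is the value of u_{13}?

Iterate the recurrence:
u_3 = 9, u_4 = 42, u_5 = 171, …, u_{10} = 222978, u_{11} = 934839, u_{12} = 3919407, u_{13} = 16432416.

16432416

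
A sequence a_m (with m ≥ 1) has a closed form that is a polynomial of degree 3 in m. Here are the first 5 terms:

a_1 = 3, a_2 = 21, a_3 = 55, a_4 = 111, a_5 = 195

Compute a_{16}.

4683

1st diffs: 18, 34, 56, 84.
2nd diffs: 16, 22, 28.
3rd diffs: 6, 6 (constant).
Newton forward-difference form: a_m = 3 + 18·C(m-1,1) + 16·C(m-1,2) + 6·C(m-1,3).
At m = 16: m-1 = 15, so a_{16} = 3 + 270 + 1680 + 2730 = 4683.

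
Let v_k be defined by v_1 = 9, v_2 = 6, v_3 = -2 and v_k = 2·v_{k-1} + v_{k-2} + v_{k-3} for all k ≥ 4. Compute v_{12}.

Iterate the recurrence:
v_4 = 11, v_5 = 26, v_6 = 61, v_7 = 159, v_8 = 405, v_9 = 1030, v_{10} = 2624, v_{11} = 6683, v_{12} = 17020.

17020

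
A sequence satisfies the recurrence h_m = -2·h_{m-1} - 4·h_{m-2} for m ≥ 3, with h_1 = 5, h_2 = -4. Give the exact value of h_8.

Iterate the recurrence:
h_3 = -12; h_4 = 40; h_5 = -32; h_6 = -96; h_7 = 320; h_8 = -256.

-256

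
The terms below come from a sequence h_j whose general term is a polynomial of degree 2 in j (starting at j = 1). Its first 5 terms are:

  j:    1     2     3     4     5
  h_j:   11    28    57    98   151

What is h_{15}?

1st diffs: 17, 29, 41, 53.
2nd diffs: 12, 12, 12 (constant).
Newton forward-difference form: h_j = 11 + 17·C(j-1,1) + 12·C(j-1,2).
At j = 15: j-1 = 14, so h_{15} = 11 + 238 + 1092 = 1341.

1341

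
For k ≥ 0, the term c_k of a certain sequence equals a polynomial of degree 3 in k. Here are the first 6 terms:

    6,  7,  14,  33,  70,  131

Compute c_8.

518

1st diffs: 1, 7, 19, 37, 61.
2nd diffs: 6, 12, 18, 24.
3rd diffs: 6, 6, 6 (constant).
Newton forward-difference form: c_k = 6 + 1·C(k,1) + 6·C(k,2) + 6·C(k,3).
At k = 8: k = 8, so c_8 = 6 + 8 + 168 + 336 = 518.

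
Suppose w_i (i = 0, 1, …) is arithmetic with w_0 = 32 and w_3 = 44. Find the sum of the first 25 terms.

2000

Common difference d = (44 - 32) / (3 - 0) = 4.
w_i = 32 + (i - 0)·4.
w_{24} = 128; S = 25·(32 + 128)/2 = 2000.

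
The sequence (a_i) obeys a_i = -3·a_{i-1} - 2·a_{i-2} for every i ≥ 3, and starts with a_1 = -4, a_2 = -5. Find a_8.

Step forward from the initial values:
a_3 = 23  a_4 = -59  a_5 = 131  a_6 = -275  a_7 = 563  a_8 = -1139.
(Characteristic roots are -1 and -2.)

-1139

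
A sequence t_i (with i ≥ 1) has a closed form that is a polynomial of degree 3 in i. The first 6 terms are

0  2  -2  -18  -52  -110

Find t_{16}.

-3330

1st diffs: 2, -4, -16, -34, -58.
2nd diffs: -6, -12, -18, -24.
3rd diffs: -6, -6, -6 (constant).
Newton forward-difference form: t_i = 2·C(i-1,1) + (-6)·C(i-1,2) + (-6)·C(i-1,3).
At i = 16: i-1 = 15, so t_{16} = 30 - 630 - 2730 = -3330.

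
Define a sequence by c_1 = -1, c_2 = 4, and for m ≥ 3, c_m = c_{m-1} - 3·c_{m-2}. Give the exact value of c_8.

100

Applying the relation repeatedly:
c_3 = 7  c_4 = -5  c_5 = -26  c_6 = -11  c_7 = 67  c_8 = 100.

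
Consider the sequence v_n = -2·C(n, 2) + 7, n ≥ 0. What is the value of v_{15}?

-203

C(15, 2) = 105, so v_{15} = -203.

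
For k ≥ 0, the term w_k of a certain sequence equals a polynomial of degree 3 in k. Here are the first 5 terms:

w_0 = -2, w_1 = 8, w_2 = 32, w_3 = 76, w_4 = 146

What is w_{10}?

1st diffs: 10, 24, 44, 70.
2nd diffs: 14, 20, 26.
3rd diffs: 6, 6 (constant).
Newton forward-difference form: w_k = -2 + 10·C(k,1) + 14·C(k,2) + 6·C(k,3).
At k = 10: k = 10, so w_{10} = -2 + 100 + 630 + 720 = 1448.

1448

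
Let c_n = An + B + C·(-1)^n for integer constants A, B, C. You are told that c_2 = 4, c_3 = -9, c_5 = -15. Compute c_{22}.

-56

The three given values yield: 2A + B + C = 4; 3A + B - C = -9; 5A + B - C = -15.
Subtracting the first from the second: A - 2C = -13.
Subtracting the second from the third: 2A = -6.
Solving: C = 5, A = -3, then B = 5.
Therefore c_{22} = -66 + 5 + 5·1 = -56.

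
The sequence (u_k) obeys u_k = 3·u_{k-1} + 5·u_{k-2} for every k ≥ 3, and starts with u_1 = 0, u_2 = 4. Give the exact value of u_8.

u_3 = 12  u_4 = 56  u_5 = 228  u_6 = 964  u_7 = 4032  u_8 = 16916.

16916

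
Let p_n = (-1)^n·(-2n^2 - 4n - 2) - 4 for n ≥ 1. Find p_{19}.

796

(-1)^19 = -1; -2n^2 - 4n - 2 at n=19 is -800; so p_{19} = 796.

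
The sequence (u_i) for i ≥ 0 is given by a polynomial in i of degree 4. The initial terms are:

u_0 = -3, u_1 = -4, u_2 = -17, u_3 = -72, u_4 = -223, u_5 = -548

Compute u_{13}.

-26692

1st diffs: -1, -13, -55, -151, -325.
2nd diffs: -12, -42, -96, -174.
3rd diffs: -30, -54, -78.
4th diffs: -24, -24 (constant).
Newton forward-difference form: u_i = -3 + (-1)·C(i,1) + (-12)·C(i,2) + (-30)·C(i,3) + (-24)·C(i,4).
At i = 13: i = 13, so u_{13} = -3 - 13 - 936 - 8580 - 17160 = -26692.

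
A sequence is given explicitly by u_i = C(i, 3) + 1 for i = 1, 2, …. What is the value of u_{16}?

561

C(16, 3) = 560, so u_{16} = 561.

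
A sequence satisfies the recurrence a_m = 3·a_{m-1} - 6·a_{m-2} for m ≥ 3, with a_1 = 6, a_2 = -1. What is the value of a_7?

Iterate the recurrence:
a_3 = -39  a_4 = -111  a_5 = -99  a_6 = 369  a_7 = 1701.

1701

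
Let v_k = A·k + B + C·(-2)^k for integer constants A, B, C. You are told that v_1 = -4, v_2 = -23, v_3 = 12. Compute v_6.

The three given values yield: A + B - 2C = -4; 2A + B + 4C = -23; 3A + B - 8C = 12.
Subtracting the first from the second: A + 6C = -19.
Subtracting the second from the third: A - 12C = 35.
Solving: C = -3, A = -1, then B = -9.
Hence v_6 = -1·6 + (-9) + (-3)·64 = -207.

-207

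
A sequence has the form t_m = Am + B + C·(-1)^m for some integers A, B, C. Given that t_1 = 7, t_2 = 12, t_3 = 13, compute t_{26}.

Plug in m = 1, 2, 3: A + B - C = 7; 2A + B + C = 12; 3A + B - C = 13.
Subtracting the first from the second: A + 2C = 5.
Subtracting the second from the third: A - 2C = 1.
Solving: C = 1, A = 3, then B = 5.
Hence t_{26} = 3·26 + 5 + 1·1 = 84.

84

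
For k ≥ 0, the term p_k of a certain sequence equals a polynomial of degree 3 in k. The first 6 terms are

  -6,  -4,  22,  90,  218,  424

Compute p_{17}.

1st diffs: 2, 26, 68, 128, 206.
2nd diffs: 24, 42, 60, 78.
3rd diffs: 18, 18, 18 (constant).
Newton forward-difference form: p_k = -6 + 2·C(k,1) + 24·C(k,2) + 18·C(k,3).
At k = 17: k = 17, so p_{17} = -6 + 34 + 3264 + 12240 = 15532.

15532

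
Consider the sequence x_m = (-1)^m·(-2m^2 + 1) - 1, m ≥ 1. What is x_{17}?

576

(-1)^17 = -1; -2m^2 + 1 at m=17 is -577; so x_{17} = 576.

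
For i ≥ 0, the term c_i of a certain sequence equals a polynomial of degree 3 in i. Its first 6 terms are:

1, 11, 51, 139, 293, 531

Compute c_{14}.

1st diffs: 10, 40, 88, 154, 238.
2nd diffs: 30, 48, 66, 84.
3rd diffs: 18, 18, 18 (constant).
Newton forward-difference form: c_i = 1 + 10·C(i,1) + 30·C(i,2) + 18·C(i,3).
At i = 14: i = 14, so c_{14} = 1 + 140 + 2730 + 6552 = 9423.

9423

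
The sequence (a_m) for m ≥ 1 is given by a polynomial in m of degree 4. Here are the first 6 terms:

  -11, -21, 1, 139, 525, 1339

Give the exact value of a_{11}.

1st diffs: -10, 22, 138, 386, 814.
2nd diffs: 32, 116, 248, 428.
3rd diffs: 84, 132, 180.
4th diffs: 48, 48 (constant).
So a_m = 2m^4 - 6m^3 + 2m^2 - 4m - 5.
Evaluating at m = 11 gives a_{11} = 21489.

21489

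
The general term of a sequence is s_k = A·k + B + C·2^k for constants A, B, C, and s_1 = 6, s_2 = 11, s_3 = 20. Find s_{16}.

At k = 1, 2, 3: A + B + 2C = 6; 2A + B + 4C = 11; 3A + B + 8C = 20.
Subtracting the first from the second: A + 2C = 5.
Subtracting the second from the third: A + 4C = 9.
Solving: C = 2, A = 1, then B = 1.
Hence s_{16} = 1·16 + 1 + 2·65536 = 131089.

131089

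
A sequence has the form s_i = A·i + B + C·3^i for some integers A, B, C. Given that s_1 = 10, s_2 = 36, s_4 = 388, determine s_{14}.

Write the equations: A + B + 3C = 10; 2A + B + 9C = 36; 4A + B + 81C = 388.
Subtracting the first from the second: A + 6C = 26.
Subtracting the second from the third: 2A + 72C = 352.
Solving: C = 5, A = -4, then B = -1.
Therefore s_{14} = -56 + (-1) + 5·4782969 = 23914788.

23914788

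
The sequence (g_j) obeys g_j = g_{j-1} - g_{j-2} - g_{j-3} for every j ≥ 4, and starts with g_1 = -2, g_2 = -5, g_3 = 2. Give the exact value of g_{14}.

-211

Compute successive terms:
g_4 = 9  g_5 = 12  g_6 = 1  …  g_{11} = 86  g_{12} = 61  g_{13} = -64  g_{14} = -211.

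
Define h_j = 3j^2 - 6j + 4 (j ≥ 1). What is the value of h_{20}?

1084

h_{20} = 3·20^2 - 6·20 + 4 = 1084.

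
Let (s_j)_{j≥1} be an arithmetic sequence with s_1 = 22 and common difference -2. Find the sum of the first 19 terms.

s_j = 22 + (j - 1)·(-2).
s_{19} = -14; S = 19·(22 + (-14))/2 = 76.

76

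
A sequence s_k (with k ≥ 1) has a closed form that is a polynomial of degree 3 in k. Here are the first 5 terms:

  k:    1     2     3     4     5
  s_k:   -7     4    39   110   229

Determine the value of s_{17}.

1st diffs: 11, 35, 71, 119.
2nd diffs: 24, 36, 48.
3rd diffs: 12, 12 (constant).
Newton forward-difference form: s_k = -7 + 11·C(k-1,1) + 24·C(k-1,2) + 12·C(k-1,3).
At k = 17: k-1 = 16, so s_{17} = -7 + 176 + 2880 + 6720 = 9769.

9769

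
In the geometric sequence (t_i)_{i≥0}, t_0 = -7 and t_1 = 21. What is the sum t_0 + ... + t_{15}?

Common ratio r = -3.
t_i = (-7)·(-3)^(i-0).
S = (-7)·((-3)^16 - 1)/(-3 - 1) = (-7)·(43046721 - 1)/(-4) = 75331760.

75331760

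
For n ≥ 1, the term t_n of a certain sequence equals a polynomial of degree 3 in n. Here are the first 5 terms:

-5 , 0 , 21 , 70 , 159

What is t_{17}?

8715

1st diffs: 5, 21, 49, 89.
2nd diffs: 16, 28, 40.
3rd diffs: 12, 12 (constant).
Newton forward-difference form: t_n = -5 + 5·C(n-1,1) + 16·C(n-1,2) + 12·C(n-1,3).
At n = 17: n-1 = 16, so t_{17} = -5 + 80 + 1920 + 6720 = 8715.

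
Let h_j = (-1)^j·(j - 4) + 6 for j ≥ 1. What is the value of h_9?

1

(-1)^9 = -1; j - 4 at j=9 is 5; so h_9 = 1.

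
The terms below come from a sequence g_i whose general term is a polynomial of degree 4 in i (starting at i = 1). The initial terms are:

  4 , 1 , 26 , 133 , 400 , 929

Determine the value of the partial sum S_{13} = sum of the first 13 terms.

1st diffs: -3, 25, 107, 267, 529.
2nd diffs: 28, 82, 160, 262.
3rd diffs: 54, 78, 102.
4th diffs: 24, 24 (constant).
Newton forward-difference form: g_i = 4 + (-3)·C(i-1,1) + 28·C(i-1,2) + 54·C(i-1,3) + 24·C(i-1,4).
Continuing: …, 1846, 3301, 5468, 8545, …, g_{13} = 25576.
Summing i = 1..13 (13 terms) gives 77324.

77324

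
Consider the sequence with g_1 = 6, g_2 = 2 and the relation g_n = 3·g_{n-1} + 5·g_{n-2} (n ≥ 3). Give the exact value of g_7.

Iterate the recurrence:
g_3 = 36, g_4 = 118, g_5 = 534, g_6 = 2192, g_7 = 9246.

9246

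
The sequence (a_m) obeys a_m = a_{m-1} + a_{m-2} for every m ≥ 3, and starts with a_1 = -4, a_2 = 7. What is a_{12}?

a_3 = 3, a_4 = 10, a_5 = 13, a_6 = 23, a_7 = 36, a_8 = 59, a_9 = 95, a_{10} = 154, a_{11} = 249, a_{12} = 403.

403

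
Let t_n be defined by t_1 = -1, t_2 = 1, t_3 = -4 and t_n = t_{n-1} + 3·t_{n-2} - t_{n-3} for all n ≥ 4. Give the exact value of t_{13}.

Compute successive terms:
t_4 = 0;  t_5 = -13;  t_6 = -9;  t_7 = -48;  t_8 = -62;  t_9 = -197;  t_{10} = -335;  t_{11} = -864;  t_{12} = -1672;  t_{13} = -3929.

-3929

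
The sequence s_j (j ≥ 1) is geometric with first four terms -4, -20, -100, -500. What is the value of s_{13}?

Common ratio r = 5.
s_j = (-4)·5^(j-1).
s_{13} = (-4)·5^12 = -976562500.

-976562500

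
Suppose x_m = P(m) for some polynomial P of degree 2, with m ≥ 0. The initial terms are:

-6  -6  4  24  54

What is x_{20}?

1894

1st diffs: 0, 10, 20, 30.
2nd diffs: 10, 10, 10 (constant).
Newton forward-difference form: x_m = -6 + 10·C(m,2).
At m = 20: m = 20, so x_{20} = -6 + 1900 = 1894.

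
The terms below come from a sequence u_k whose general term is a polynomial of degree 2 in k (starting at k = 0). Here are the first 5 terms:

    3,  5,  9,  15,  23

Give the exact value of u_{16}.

275

1st diffs: 2, 4, 6, 8.
2nd diffs: 2, 2, 2 (constant).
So u_k = k^2 + k + 3.
Evaluating at k = 16 gives u_{16} = 275.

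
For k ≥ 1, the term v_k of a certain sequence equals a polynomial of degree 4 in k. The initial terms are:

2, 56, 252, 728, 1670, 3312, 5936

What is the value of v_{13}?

64142

1st diffs: 54, 196, 476, 942, 1642, 2624.
2nd diffs: 142, 280, 466, 700, 982.
3rd diffs: 138, 186, 234, 282.
4th diffs: 48, 48, 48 (constant).
So v_k = 2k^4 + 3k^3 + 3k^2 - 6k.
Evaluating at k = 13 gives v_{13} = 64142.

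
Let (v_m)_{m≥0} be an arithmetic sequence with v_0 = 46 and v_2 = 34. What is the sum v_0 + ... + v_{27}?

Common difference d = (34 - 46) / (2 - 0) = -6.
v_m = 46 + (m - 0)·(-6).
v_{27} = -116; S = 28·(46 + (-116))/2 = -980.

-980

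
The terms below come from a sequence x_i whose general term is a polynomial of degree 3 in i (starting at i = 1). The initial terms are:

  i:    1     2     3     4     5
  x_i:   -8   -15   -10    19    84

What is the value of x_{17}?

1st diffs: -7, 5, 29, 65.
2nd diffs: 12, 24, 36.
3rd diffs: 12, 12 (constant).
Newton forward-difference form: x_i = -8 + (-7)·C(i-1,1) + 12·C(i-1,2) + 12·C(i-1,3).
At i = 17: i-1 = 16, so x_{17} = -8 - 112 + 1440 + 6720 = 8040.

8040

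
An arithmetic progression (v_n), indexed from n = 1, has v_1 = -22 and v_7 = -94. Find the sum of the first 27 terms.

-4806

Common difference d = (-94 - (-22)) / (7 - 1) = -12.
v_n = -22 + (n - 1)·(-12).
v_{27} = -334; S = 27·(-22 + (-334))/2 = -4806.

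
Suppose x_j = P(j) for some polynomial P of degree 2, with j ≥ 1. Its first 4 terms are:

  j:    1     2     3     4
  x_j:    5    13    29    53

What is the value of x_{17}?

1093

1st diffs: 8, 16, 24.
2nd diffs: 8, 8 (constant).
Newton forward-difference form: x_j = 5 + 8·C(j-1,1) + 8·C(j-1,2).
At j = 17: j-1 = 16, so x_{17} = 5 + 128 + 960 = 1093.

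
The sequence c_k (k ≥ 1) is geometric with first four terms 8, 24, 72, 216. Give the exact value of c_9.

Common ratio r = 3.
c_k = 8·3^(k-1).
c_9 = 8·3^8 = 52488.

52488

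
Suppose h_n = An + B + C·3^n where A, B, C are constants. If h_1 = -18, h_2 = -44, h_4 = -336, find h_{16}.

-172186920

At n = 1, 2, 4: A + B + 3C = -18; 2A + B + 9C = -44; 4A + B + 81C = -336.
Subtracting the first from the second: A + 6C = -26.
Subtracting the second from the third: 2A + 72C = -292.
Solving: C = -4, A = -2, then B = -4.
So h_n = -2·n + (-4) + (-4)·3^n; at n=16 this is -172186920.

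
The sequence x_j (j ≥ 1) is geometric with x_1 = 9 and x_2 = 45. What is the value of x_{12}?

439453125

Common ratio r = 5.
x_j = 9·5^(j-1).
x_{12} = 9·5^11 = 439453125.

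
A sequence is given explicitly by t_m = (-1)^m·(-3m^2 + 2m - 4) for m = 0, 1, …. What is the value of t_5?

(-1)^5 = -1; -3m^2 + 2m - 4 at m=5 is -69; so t_5 = 69.

69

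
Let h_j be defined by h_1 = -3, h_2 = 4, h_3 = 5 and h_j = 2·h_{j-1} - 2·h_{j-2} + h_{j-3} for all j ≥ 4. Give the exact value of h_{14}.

4

Iterate the recurrence:
h_4 = -1;  h_5 = -8;  h_6 = -9;  …;  h_{11} = -8;  h_{12} = -9;  h_{13} = -3;  h_{14} = 4.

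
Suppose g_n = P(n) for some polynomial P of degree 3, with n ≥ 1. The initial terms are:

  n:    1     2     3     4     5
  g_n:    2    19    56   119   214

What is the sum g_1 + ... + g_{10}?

1st diffs: 17, 37, 63, 95.
2nd diffs: 20, 26, 32.
3rd diffs: 6, 6 (constant).
So g_n = n^3 + 4n^2 - 2n - 1.
Continuing: …, 347, 524, 751, 1034, …, g_{10} = 1379.
Summing n = 1..10 (10 terms) gives 4445.

4445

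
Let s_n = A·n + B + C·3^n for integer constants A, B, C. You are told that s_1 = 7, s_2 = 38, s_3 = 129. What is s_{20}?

At n = 1, 2, 3: A + B + 3C = 7; 2A + B + 9C = 38; 3A + B + 27C = 129.
Subtracting the first from the second: A + 6C = 31.
Subtracting the second from the third: A + 18C = 91.
Solving: C = 5, A = 1, then B = -9.
Hence s_{20} = 1·20 + (-9) + 5·3486784401 = 17433922016.

17433922016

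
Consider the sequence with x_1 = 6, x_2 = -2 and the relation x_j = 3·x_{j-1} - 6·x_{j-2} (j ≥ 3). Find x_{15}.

1334070

Iterate the recurrence:
x_3 = -42;  x_4 = -114;  x_5 = -90;  …;  x_{12} = -32562;  x_{13} = 249318;  x_{14} = 943326;  x_{15} = 1334070.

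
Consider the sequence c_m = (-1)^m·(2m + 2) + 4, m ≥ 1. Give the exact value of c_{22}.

(-1)^22 = 1; 2m + 2 at m=22 is 46; so c_{22} = 50.

50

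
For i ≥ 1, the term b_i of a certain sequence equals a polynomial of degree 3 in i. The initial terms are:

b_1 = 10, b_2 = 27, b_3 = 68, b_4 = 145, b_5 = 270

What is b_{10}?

2035

1st diffs: 17, 41, 77, 125.
2nd diffs: 24, 36, 48.
3rd diffs: 12, 12 (constant).
Newton forward-difference form: b_i = 10 + 17·C(i-1,1) + 24·C(i-1,2) + 12·C(i-1,3).
At i = 10: i-1 = 9, so b_{10} = 10 + 153 + 864 + 1008 = 2035.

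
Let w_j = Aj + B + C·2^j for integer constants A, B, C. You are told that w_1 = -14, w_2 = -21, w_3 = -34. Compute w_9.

-1552

Write the equations: A + B + 2C = -14; 2A + B + 4C = -21; 3A + B + 8C = -34.
Subtracting the first from the second: A + 2C = -7.
Subtracting the second from the third: A + 4C = -13.
Solving: C = -3, A = -1, then B = -7.
Therefore w_9 = -9 + (-7) + (-3)·512 = -1552.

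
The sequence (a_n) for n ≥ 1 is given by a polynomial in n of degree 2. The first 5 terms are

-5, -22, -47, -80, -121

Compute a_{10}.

1st diffs: -17, -25, -33, -41.
2nd diffs: -8, -8, -8 (constant).
So a_n = -4n^2 - 5n + 4.
Evaluating at n = 10 gives a_{10} = -446.

-446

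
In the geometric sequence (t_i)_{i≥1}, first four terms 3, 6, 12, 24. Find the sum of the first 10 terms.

Common ratio r = 2.
t_i = 3·2^(i-1).
S = 3·(2^10 - 1)/(2 - 1) = 3·(1024 - 1)/(1) = 3069.

3069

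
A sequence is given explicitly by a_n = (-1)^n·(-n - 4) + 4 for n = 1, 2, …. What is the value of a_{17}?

25

(-1)^17 = -1; -n - 4 at n=17 is -21; so a_{17} = 25.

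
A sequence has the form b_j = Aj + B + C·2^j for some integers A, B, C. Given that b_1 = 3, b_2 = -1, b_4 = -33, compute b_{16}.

The three given values yield: A + B + 2C = 3; 2A + B + 4C = -1; 4A + B + 16C = -33.
Subtracting the first from the second: A + 2C = -4.
Subtracting the second from the third: 2A + 12C = -32.
Solving: C = -3, A = 2, then B = 7.
Hence b_{16} = 2·16 + 7 + (-3)·65536 = -196569.

-196569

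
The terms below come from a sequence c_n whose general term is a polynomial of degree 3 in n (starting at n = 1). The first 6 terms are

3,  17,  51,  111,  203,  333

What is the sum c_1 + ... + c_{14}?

1st diffs: 14, 34, 60, 92, 130.
2nd diffs: 20, 26, 32, 38.
3rd diffs: 6, 6, 6 (constant).
So c_n = n^3 + 4n^2 - 5n + 3.
Continuing: …, 507, 731, 1011, 1353, …, c_{14} = 3461.
Summing n = 1..14 (14 terms) gives 14602.

14602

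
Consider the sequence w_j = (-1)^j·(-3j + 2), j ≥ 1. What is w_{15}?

(-1)^15 = -1; -3j + 2 at j=15 is -43; so w_{15} = 43.

43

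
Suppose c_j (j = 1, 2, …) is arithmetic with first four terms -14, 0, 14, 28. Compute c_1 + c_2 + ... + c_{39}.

Common difference d = 14.
c_j = -14 + (j - 1)·14.
c_{39} = 518; S = 39·(-14 + 518)/2 = 9828.

9828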